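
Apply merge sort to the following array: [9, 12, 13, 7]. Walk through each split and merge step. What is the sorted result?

Merge sort trace:

Split: [9, 12, 13, 7] -> [9, 12] and [13, 7]
  Split: [9, 12] -> [9] and [12]
  Merge: [9] + [12] -> [9, 12]
  Split: [13, 7] -> [13] and [7]
  Merge: [13] + [7] -> [7, 13]
Merge: [9, 12] + [7, 13] -> [7, 9, 12, 13]

Final sorted array: [7, 9, 12, 13]

The merge sort proceeds by recursively splitting the array and merging sorted halves.
After all merges, the sorted array is [7, 9, 12, 13].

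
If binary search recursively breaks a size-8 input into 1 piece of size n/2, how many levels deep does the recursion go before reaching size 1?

For divide and conquer with division factor 2:

Problem sizes at each level:
Level 0: 8
Level 1: 4
Level 2: 2
Level 3: 1

The root is level 0 and the size-1 base case is level 3 (the tree spans levels 0 through 3, i.e. 4 levels counting the root), so the depth is the number of divisions: log_2(8) = 3

The recursion tree depth is log_2(8) = 3. At each level, the problem size is divided by 2, so it takes 3 divisions to reduce to a base case of size 1. The algorithm makes 1 recursive call at each level.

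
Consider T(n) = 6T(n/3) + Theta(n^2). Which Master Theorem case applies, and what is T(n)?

Master Theorem for T(n) = 6T(n/3) + O(n^2):

a = 6, b = 3, c = 2
log_b(a) = log_3(6) = 1.6309

Case 3: c = 2 > log_3(6) = 1.6309
T(n) = O(n^2) = O(n^2)

For T(n) = 6T(n/3) + O(n^2): log_3(6) = 1.6309. This is Case 3 of the Master Theorem (c > log_b(a), work dominated by root), giving O(n^2).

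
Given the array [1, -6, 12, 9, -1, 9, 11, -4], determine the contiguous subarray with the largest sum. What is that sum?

Using Kadane's algorithm on [1, -6, 12, 9, -1, 9, 11, -4]:

Scanning through the array:
Position 1 (value -6): max_ending_here = -5, max_so_far = 1
Position 2 (value 12): max_ending_here = 12, max_so_far = 12
Position 3 (value 9): max_ending_here = 21, max_so_far = 21
Position 4 (value -1): max_ending_here = 20, max_so_far = 21
Position 5 (value 9): max_ending_here = 29, max_so_far = 29
Position 6 (value 11): max_ending_here = 40, max_so_far = 40
Position 7 (value -4): max_ending_here = 36, max_so_far = 40

Maximum subarray: [12, 9, -1, 9, 11]
Maximum sum: 40

The maximum subarray is [12, 9, -1, 9, 11] with sum 40. This subarray runs from index 2 to index 6.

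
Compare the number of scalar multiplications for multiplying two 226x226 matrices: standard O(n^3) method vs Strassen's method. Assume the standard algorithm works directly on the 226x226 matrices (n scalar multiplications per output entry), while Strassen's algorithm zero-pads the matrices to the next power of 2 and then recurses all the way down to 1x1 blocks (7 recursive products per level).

Matrix multiplication for 226x226 matrices:

Strassen's algorithm requires power-of-2 dimensions. Pad 226x226 to 256x256 (next power of 2).

Standard algorithm: 226^3 = 11543176 multiplications
Strassen's algorithm: 7^(log2(256)) = 7^8 = 5764801 multiplications
Savings: 11543176 - 5764801 = 5778375 multiplications

Standard: 11543176 multiplications (226^3). Strassen: 5764801 multiplications (7^8, after padding to 256x256). Strassen reduces 8 recursive multiplications to 7 at each level.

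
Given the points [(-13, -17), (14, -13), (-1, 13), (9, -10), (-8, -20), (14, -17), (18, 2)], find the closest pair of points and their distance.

Computing all pairwise distances among 7 points:

d((-13, -17), (14, -13)) = 27.2947
d((-13, -17), (-1, 13)) = 32.311
d((-13, -17), (9, -10)) = 23.0868
d((-13, -17), (-8, -20)) = 5.831
d((-13, -17), (14, -17)) = 27.0
d((-13, -17), (18, 2)) = 36.3593
d((14, -13), (-1, 13)) = 30.0167
d((14, -13), (9, -10)) = 5.831
d((14, -13), (-8, -20)) = 23.0868
d((14, -13), (14, -17)) = 4.0 <-- minimum
d((14, -13), (18, 2)) = 15.5242
d((-1, 13), (9, -10)) = 25.0799
d((-1, 13), (-8, -20)) = 33.7343
d((-1, 13), (14, -17)) = 33.541
d((-1, 13), (18, 2)) = 21.9545
d((9, -10), (-8, -20)) = 19.7231
d((9, -10), (14, -17)) = 8.6023
d((9, -10), (18, 2)) = 15.0
d((-8, -20), (14, -17)) = 22.2036
d((-8, -20), (18, 2)) = 34.0588
d((14, -17), (18, 2)) = 19.4165

Closest pair: (14, -13) and (14, -17) with distance 4.0

The closest pair is (14, -13) and (14, -17) with Euclidean distance 4.0. For 7 points, brute-force pairwise comparison is shown above. For large n, the divide-and-conquer algorithm (sort by x, recurse on halves, check the dividing strip) achieves O(n log n).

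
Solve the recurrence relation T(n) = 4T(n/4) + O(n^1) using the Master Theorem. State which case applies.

Master Theorem for T(n) = 4T(n/4) + O(n^1):

a = 4, b = 4, c = 1
log_b(a) = log_4(4) = 1.0000

Case 2: c = 1 = log_4(4) = 1.0000
T(n) = O(n^1 log n) = O(n log n)

For T(n) = 4T(n/4) + O(n^1): log_4(4) = 1.0000. This is Case 2 of the Master Theorem (c = log_b(a), equal work at all levels), giving O(n log n).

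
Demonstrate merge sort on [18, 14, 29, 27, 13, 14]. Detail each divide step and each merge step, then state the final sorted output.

Merge sort trace:

Split: [18, 14, 29, 27, 13, 14] -> [18, 14, 29] and [27, 13, 14]
  Split: [18, 14, 29] -> [18] and [14, 29]
    Split: [14, 29] -> [14] and [29]
    Merge: [14] + [29] -> [14, 29]
  Merge: [18] + [14, 29] -> [14, 18, 29]
  Split: [27, 13, 14] -> [27] and [13, 14]
    Split: [13, 14] -> [13] and [14]
    Merge: [13] + [14] -> [13, 14]
  Merge: [27] + [13, 14] -> [13, 14, 27]
Merge: [14, 18, 29] + [13, 14, 27] -> [13, 14, 14, 18, 27, 29]

Final sorted array: [13, 14, 14, 18, 27, 29]

The merge sort proceeds by recursively splitting the array and merging sorted halves.
After all merges, the sorted array is [13, 14, 14, 18, 27, 29].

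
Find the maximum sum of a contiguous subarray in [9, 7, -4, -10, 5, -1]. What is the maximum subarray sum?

Using Kadane's algorithm on [9, 7, -4, -10, 5, -1]:

Scanning through the array:
Position 1 (value 7): max_ending_here = 16, max_so_far = 16
Position 2 (value -4): max_ending_here = 12, max_so_far = 16
Position 3 (value -10): max_ending_here = 2, max_so_far = 16
Position 4 (value 5): max_ending_here = 7, max_so_far = 16
Position 5 (value -1): max_ending_here = 6, max_so_far = 16

Maximum subarray: [9, 7]
Maximum sum: 16

The maximum subarray is [9, 7] with sum 16. This subarray runs from index 0 to index 1.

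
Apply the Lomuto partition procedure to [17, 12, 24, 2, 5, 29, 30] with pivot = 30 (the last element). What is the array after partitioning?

Lomuto partition with pivot = 30:

Initial array: [17, 12, 24, 2, 5, 29, 30]

arr[0]=17 <= 30: swap with position 0, array becomes [17, 12, 24, 2, 5, 29, 30]
arr[1]=12 <= 30: swap with position 1, array becomes [17, 12, 24, 2, 5, 29, 30]
arr[2]=24 <= 30: swap with position 2, array becomes [17, 12, 24, 2, 5, 29, 30]
arr[3]=2 <= 30: swap with position 3, array becomes [17, 12, 24, 2, 5, 29, 30]
arr[4]=5 <= 30: swap with position 4, array becomes [17, 12, 24, 2, 5, 29, 30]
arr[5]=29 <= 30: swap with position 5, array becomes [17, 12, 24, 2, 5, 29, 30]

Place pivot at position 6: [17, 12, 24, 2, 5, 29, 30]
Pivot position: 6

After partitioning with pivot 30, the array becomes [17, 12, 24, 2, 5, 29, 30]. The pivot is placed at index 6. All elements to the left of the pivot are <= 30, and all elements to the right are > 30.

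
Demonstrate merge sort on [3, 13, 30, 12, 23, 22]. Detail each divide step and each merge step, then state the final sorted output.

Merge sort trace:

Split: [3, 13, 30, 12, 23, 22] -> [3, 13, 30] and [12, 23, 22]
  Split: [3, 13, 30] -> [3] and [13, 30]
    Split: [13, 30] -> [13] and [30]
    Merge: [13] + [30] -> [13, 30]
  Merge: [3] + [13, 30] -> [3, 13, 30]
  Split: [12, 23, 22] -> [12] and [23, 22]
    Split: [23, 22] -> [23] and [22]
    Merge: [23] + [22] -> [22, 23]
  Merge: [12] + [22, 23] -> [12, 22, 23]
Merge: [3, 13, 30] + [12, 22, 23] -> [3, 12, 13, 22, 23, 30]

Final sorted array: [3, 12, 13, 22, 23, 30]

The merge sort proceeds by recursively splitting the array and merging sorted halves.
After all merges, the sorted array is [3, 12, 13, 22, 23, 30].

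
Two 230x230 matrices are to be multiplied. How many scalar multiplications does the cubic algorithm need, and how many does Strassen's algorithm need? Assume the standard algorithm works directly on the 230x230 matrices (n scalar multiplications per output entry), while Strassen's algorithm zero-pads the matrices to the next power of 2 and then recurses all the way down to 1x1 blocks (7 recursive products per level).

Matrix multiplication for 230x230 matrices:

Strassen's algorithm requires power-of-2 dimensions. Pad 230x230 to 256x256 (next power of 2).

Standard algorithm: 230^3 = 12167000 multiplications
Strassen's algorithm: 7^(log2(256)) = 7^8 = 5764801 multiplications
Savings: 12167000 - 5764801 = 6402199 multiplications

Standard: 12167000 multiplications (230^3). Strassen: 5764801 multiplications (7^8, after padding to 256x256). Strassen reduces 8 recursive multiplications to 7 at each level.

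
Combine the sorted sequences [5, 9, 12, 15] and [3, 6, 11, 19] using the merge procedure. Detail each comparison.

Merging process:

Compare 5 vs 3: take 3 from right. Merged: [3]
Compare 5 vs 6: take 5 from left. Merged: [3, 5]
Compare 9 vs 6: take 6 from right. Merged: [3, 5, 6]
Compare 9 vs 11: take 9 from left. Merged: [3, 5, 6, 9]
Compare 12 vs 11: take 11 from right. Merged: [3, 5, 6, 9, 11]
Compare 12 vs 19: take 12 from left. Merged: [3, 5, 6, 9, 11, 12]
Compare 15 vs 19: take 15 from left. Merged: [3, 5, 6, 9, 11, 12, 15]
Append remaining from right: [19]. Merged: [3, 5, 6, 9, 11, 12, 15, 19]

Final merged array: [3, 5, 6, 9, 11, 12, 15, 19]
Total comparisons: 7

The merged array is [3, 5, 6, 9, 11, 12, 15, 19], requiring 7 comparisons. The merge step runs in O(n) time where n is the total number of elements.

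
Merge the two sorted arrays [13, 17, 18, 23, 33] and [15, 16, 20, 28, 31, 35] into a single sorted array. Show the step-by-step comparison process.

Merging process:

Compare 13 vs 15: take 13 from left. Merged: [13]
Compare 17 vs 15: take 15 from right. Merged: [13, 15]
Compare 17 vs 16: take 16 from right. Merged: [13, 15, 16]
Compare 17 vs 20: take 17 from left. Merged: [13, 15, 16, 17]
Compare 18 vs 20: take 18 from left. Merged: [13, 15, 16, 17, 18]
Compare 23 vs 20: take 20 from right. Merged: [13, 15, 16, 17, 18, 20]
Compare 23 vs 28: take 23 from left. Merged: [13, 15, 16, 17, 18, 20, 23]
Compare 33 vs 28: take 28 from right. Merged: [13, 15, 16, 17, 18, 20, 23, 28]
Compare 33 vs 31: take 31 from right. Merged: [13, 15, 16, 17, 18, 20, 23, 28, 31]
Compare 33 vs 35: take 33 from left. Merged: [13, 15, 16, 17, 18, 20, 23, 28, 31, 33]
Append remaining from right: [35]. Merged: [13, 15, 16, 17, 18, 20, 23, 28, 31, 33, 35]

Final merged array: [13, 15, 16, 17, 18, 20, 23, 28, 31, 33, 35]
Total comparisons: 10

The merged array is [13, 15, 16, 17, 18, 20, 23, 28, 31, 33, 35], requiring 10 comparisons. The merge step runs in O(n) time where n is the total number of elements.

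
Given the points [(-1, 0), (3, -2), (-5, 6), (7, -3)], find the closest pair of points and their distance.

Computing all pairwise distances among 4 points:

d((-1, 0), (3, -2)) = 4.4721
d((-1, 0), (-5, 6)) = 7.2111
d((-1, 0), (7, -3)) = 8.544
d((3, -2), (-5, 6)) = 11.3137
d((3, -2), (7, -3)) = 4.1231 <-- minimum
d((-5, 6), (7, -3)) = 15.0

Closest pair: (3, -2) and (7, -3) with distance 4.1231

The closest pair is (3, -2) and (7, -3) with Euclidean distance 4.1231. For 4 points, brute-force pairwise comparison is shown above. For large n, the divide-and-conquer algorithm (sort by x, recurse on halves, check the dividing strip) achieves O(n log n).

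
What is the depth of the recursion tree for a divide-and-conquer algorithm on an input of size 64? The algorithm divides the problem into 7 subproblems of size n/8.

For divide and conquer with division factor 8:

Problem sizes at each level:
Level 0: 64
Level 1: 8
Level 2: 1

The root is level 0 and the size-1 base case is level 2 (the tree spans levels 0 through 2, i.e. 3 levels counting the root), so the depth is the number of divisions: log_8(64) = 2

The recursion tree depth is log_8(64) = 2. At each level, the problem size is divided by 8, so it takes 2 divisions to reduce to a base case of size 1. The algorithm makes 7 recursive calls at each level.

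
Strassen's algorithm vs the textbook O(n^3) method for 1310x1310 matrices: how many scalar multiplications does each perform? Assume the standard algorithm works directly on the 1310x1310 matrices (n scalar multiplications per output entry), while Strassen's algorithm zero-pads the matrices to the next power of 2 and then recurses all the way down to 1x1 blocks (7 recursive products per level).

Matrix multiplication for 1310x1310 matrices:

Strassen's algorithm requires power-of-2 dimensions. Pad 1310x1310 to 2048x2048 (next power of 2).

Standard algorithm: 1310^3 = 2248091000 multiplications
Strassen's algorithm: 7^(log2(2048)) = 7^11 = 1977326743 multiplications
Savings: 2248091000 - 1977326743 = 270764257 multiplications

Standard: 2248091000 multiplications (1310^3). Strassen: 1977326743 multiplications (7^11, after padding to 2048x2048). Strassen reduces 8 recursive multiplications to 7 at each level.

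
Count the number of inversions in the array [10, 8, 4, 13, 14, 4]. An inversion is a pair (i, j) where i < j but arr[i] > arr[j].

Finding inversions in [10, 8, 4, 13, 14, 4]:

(0, 1): arr[0]=10 > arr[1]=8
(0, 2): arr[0]=10 > arr[2]=4
(0, 5): arr[0]=10 > arr[5]=4
(1, 2): arr[1]=8 > arr[2]=4
(1, 5): arr[1]=8 > arr[5]=4
(3, 5): arr[3]=13 > arr[5]=4
(4, 5): arr[4]=14 > arr[5]=4

Total inversions: 7

The array has 7 inversion(s): (0,1), (0,2), (0,5), (1,2), (1,5), (3,5), (4,5). Each pair (i,j) satisfies i < j and arr[i] > arr[j].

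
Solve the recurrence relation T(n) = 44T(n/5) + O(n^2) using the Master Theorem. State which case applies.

Master Theorem for T(n) = 44T(n/5) + O(n^2):

a = 44, b = 5, c = 2
log_b(a) = log_5(44) = 2.3512

Case 1: c = 2 < log_5(44) = 2.3512
T(n) = O(n^(log_5 44))

For T(n) = 44T(n/5) + O(n^2): log_5(44) = 2.3512. This is Case 1 of the Master Theorem (c < log_b(a), work dominated by leaves), giving O(n^(log_5 44)).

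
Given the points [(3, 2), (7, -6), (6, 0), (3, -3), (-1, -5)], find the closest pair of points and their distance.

Computing all pairwise distances among 5 points:

d((3, 2), (7, -6)) = 8.9443
d((3, 2), (6, 0)) = 3.6056 <-- minimum
d((3, 2), (3, -3)) = 5.0
d((3, 2), (-1, -5)) = 8.0623
d((7, -6), (6, 0)) = 6.0828
d((7, -6), (3, -3)) = 5.0
d((7, -6), (-1, -5)) = 8.0623
d((6, 0), (3, -3)) = 4.2426
d((6, 0), (-1, -5)) = 8.6023
d((3, -3), (-1, -5)) = 4.4721

Closest pair: (3, 2) and (6, 0) with distance 3.6056

The closest pair is (3, 2) and (6, 0) with Euclidean distance 3.6056. For 5 points, brute-force pairwise comparison is shown above. For large n, the divide-and-conquer algorithm (sort by x, recurse on halves, check the dividing strip) achieves O(n log n).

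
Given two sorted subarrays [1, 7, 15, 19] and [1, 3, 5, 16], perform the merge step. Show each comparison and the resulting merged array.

Merging process:

Compare 1 vs 1: take 1 from left. Merged: [1]
Compare 7 vs 1: take 1 from right. Merged: [1, 1]
Compare 7 vs 3: take 3 from right. Merged: [1, 1, 3]
Compare 7 vs 5: take 5 from right. Merged: [1, 1, 3, 5]
Compare 7 vs 16: take 7 from left. Merged: [1, 1, 3, 5, 7]
Compare 15 vs 16: take 15 from left. Merged: [1, 1, 3, 5, 7, 15]
Compare 19 vs 16: take 16 from right. Merged: [1, 1, 3, 5, 7, 15, 16]
Append remaining from left: [19]. Merged: [1, 1, 3, 5, 7, 15, 16, 19]

Final merged array: [1, 1, 3, 5, 7, 15, 16, 19]
Total comparisons: 7

The merged array is [1, 1, 3, 5, 7, 15, 16, 19], requiring 7 comparisons. The merge step runs in O(n) time where n is the total number of elements.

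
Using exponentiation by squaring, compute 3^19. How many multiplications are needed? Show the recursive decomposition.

Computing 3^19 by squaring (build up from 3^1; each line after the first costs one multiplication):

3^1 = 3
3^2 = (3^1)^2 = 3^2 = 9
3^4 = (3^2)^2 = 9^2 = 81
3^8 = (3^4)^2 = 81^2 = 6561
3^9 = 3 * 3^8 = 3 * 6561 = 19683
3^18 = (3^9)^2 = 19683^2 = 387420489
3^19 = 3 * 3^18 = 3 * 387420489 = 1162261467

Result: 1162261467
Multiplications needed: 6 (6 lines after 3^1)

3^19 = 1162261467. Using exponentiation by squaring, this requires 6 multiplications. The key idea: if the exponent is even, square the half-power; if odd, multiply by the base once.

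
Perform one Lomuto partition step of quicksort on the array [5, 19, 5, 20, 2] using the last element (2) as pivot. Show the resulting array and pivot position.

Lomuto partition with pivot = 2:

Initial array: [5, 19, 5, 20, 2]

arr[0]=5 > 2: no swap
arr[1]=19 > 2: no swap
arr[2]=5 > 2: no swap
arr[3]=20 > 2: no swap

Place pivot at position 0: [2, 19, 5, 20, 5]
Pivot position: 0

After partitioning with pivot 2, the array becomes [2, 19, 5, 20, 5]. The pivot is placed at index 0. All elements to the left of the pivot are <= 2, and all elements to the right are > 2.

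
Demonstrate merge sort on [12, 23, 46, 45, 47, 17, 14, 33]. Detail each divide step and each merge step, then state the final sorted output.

Merge sort trace:

Split: [12, 23, 46, 45, 47, 17, 14, 33] -> [12, 23, 46, 45] and [47, 17, 14, 33]
  Split: [12, 23, 46, 45] -> [12, 23] and [46, 45]
    Split: [12, 23] -> [12] and [23]
    Merge: [12] + [23] -> [12, 23]
    Split: [46, 45] -> [46] and [45]
    Merge: [46] + [45] -> [45, 46]
  Merge: [12, 23] + [45, 46] -> [12, 23, 45, 46]
  Split: [47, 17, 14, 33] -> [47, 17] and [14, 33]
    Split: [47, 17] -> [47] and [17]
    Merge: [47] + [17] -> [17, 47]
    Split: [14, 33] -> [14] and [33]
    Merge: [14] + [33] -> [14, 33]
  Merge: [17, 47] + [14, 33] -> [14, 17, 33, 47]
Merge: [12, 23, 45, 46] + [14, 17, 33, 47] -> [12, 14, 17, 23, 33, 45, 46, 47]

Final sorted array: [12, 14, 17, 23, 33, 45, 46, 47]

The merge sort proceeds by recursively splitting the array and merging sorted halves.
After all merges, the sorted array is [12, 14, 17, 23, 33, 45, 46, 47].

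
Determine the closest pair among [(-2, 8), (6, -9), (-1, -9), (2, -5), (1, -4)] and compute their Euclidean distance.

Computing all pairwise distances among 5 points:

d((-2, 8), (6, -9)) = 18.7883
d((-2, 8), (-1, -9)) = 17.0294
d((-2, 8), (2, -5)) = 13.6015
d((-2, 8), (1, -4)) = 12.3693
d((6, -9), (-1, -9)) = 7.0
d((6, -9), (2, -5)) = 5.6569
d((6, -9), (1, -4)) = 7.0711
d((-1, -9), (2, -5)) = 5.0
d((-1, -9), (1, -4)) = 5.3852
d((2, -5), (1, -4)) = 1.4142 <-- minimum

Closest pair: (2, -5) and (1, -4) with distance 1.4142

The closest pair is (2, -5) and (1, -4) with Euclidean distance 1.4142. For 5 points, brute-force pairwise comparison is shown above. For large n, the divide-and-conquer algorithm (sort by x, recurse on halves, check the dividing strip) achieves O(n log n).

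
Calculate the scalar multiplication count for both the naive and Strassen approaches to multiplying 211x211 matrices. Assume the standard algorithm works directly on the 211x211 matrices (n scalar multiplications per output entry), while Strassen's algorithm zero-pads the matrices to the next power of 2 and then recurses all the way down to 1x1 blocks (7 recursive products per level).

Matrix multiplication for 211x211 matrices:

Strassen's algorithm requires power-of-2 dimensions. Pad 211x211 to 256x256 (next power of 2).

Standard algorithm: 211^3 = 9393931 multiplications
Strassen's algorithm: 7^(log2(256)) = 7^8 = 5764801 multiplications
Savings: 9393931 - 5764801 = 3629130 multiplications

Standard: 9393931 multiplications (211^3). Strassen: 5764801 multiplications (7^8, after padding to 256x256). Strassen reduces 8 recursive multiplications to 7 at each level.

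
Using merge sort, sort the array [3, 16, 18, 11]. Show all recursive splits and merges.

Merge sort trace:

Split: [3, 16, 18, 11] -> [3, 16] and [18, 11]
  Split: [3, 16] -> [3] and [16]
  Merge: [3] + [16] -> [3, 16]
  Split: [18, 11] -> [18] and [11]
  Merge: [18] + [11] -> [11, 18]
Merge: [3, 16] + [11, 18] -> [3, 11, 16, 18]

Final sorted array: [3, 11, 16, 18]

The merge sort proceeds by recursively splitting the array and merging sorted halves.
After all merges, the sorted array is [3, 11, 16, 18].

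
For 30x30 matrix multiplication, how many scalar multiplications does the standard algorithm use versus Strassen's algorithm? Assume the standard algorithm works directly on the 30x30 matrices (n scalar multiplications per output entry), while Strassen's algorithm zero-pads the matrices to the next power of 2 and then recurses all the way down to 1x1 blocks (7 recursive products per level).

Matrix multiplication for 30x30 matrices:

Strassen's algorithm requires power-of-2 dimensions. Pad 30x30 to 32x32 (next power of 2).

Standard algorithm: 30^3 = 27000 multiplications
Strassen's algorithm: 7^(log2(32)) = 7^5 = 16807 multiplications
Savings: 27000 - 16807 = 10193 multiplications

Standard: 27000 multiplications (30^3). Strassen: 16807 multiplications (7^5, after padding to 32x32). Strassen reduces 8 recursive multiplications to 7 at each level.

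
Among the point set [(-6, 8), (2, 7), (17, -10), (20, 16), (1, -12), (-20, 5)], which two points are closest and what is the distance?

Computing all pairwise distances among 6 points:

d((-6, 8), (2, 7)) = 8.0623 <-- minimum
d((-6, 8), (17, -10)) = 29.2062
d((-6, 8), (20, 16)) = 27.2029
d((-6, 8), (1, -12)) = 21.1896
d((-6, 8), (-20, 5)) = 14.3178
d((2, 7), (17, -10)) = 22.6716
d((2, 7), (20, 16)) = 20.1246
d((2, 7), (1, -12)) = 19.0263
d((2, 7), (-20, 5)) = 22.0907
d((17, -10), (20, 16)) = 26.1725
d((17, -10), (1, -12)) = 16.1245
d((17, -10), (-20, 5)) = 39.9249
d((20, 16), (1, -12)) = 33.8378
d((20, 16), (-20, 5)) = 41.4849
d((1, -12), (-20, 5)) = 27.0185

Closest pair: (-6, 8) and (2, 7) with distance 8.0623

The closest pair is (-6, 8) and (2, 7) with Euclidean distance 8.0623. For 6 points, brute-force pairwise comparison is shown above. For large n, the divide-and-conquer algorithm (sort by x, recurse on halves, check the dividing strip) achieves O(n log n).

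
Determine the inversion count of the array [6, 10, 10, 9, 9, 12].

Finding inversions in [6, 10, 10, 9, 9, 12]:

(1, 3): arr[1]=10 > arr[3]=9
(1, 4): arr[1]=10 > arr[4]=9
(2, 3): arr[2]=10 > arr[3]=9
(2, 4): arr[2]=10 > arr[4]=9

Total inversions: 4

The array has 4 inversion(s): (1,3), (1,4), (2,3), (2,4). Each pair (i,j) satisfies i < j and arr[i] > arr[j].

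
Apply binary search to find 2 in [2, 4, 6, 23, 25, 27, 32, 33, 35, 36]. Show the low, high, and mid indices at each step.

Binary search for 2 in [2, 4, 6, 23, 25, 27, 32, 33, 35, 36]:

lo=0, hi=9, mid=4, arr[mid]=25 -> 25 > 2, search left half
lo=0, hi=3, mid=1, arr[mid]=4 -> 4 > 2, search left half
lo=0, hi=0, mid=0, arr[mid]=2 -> Found target at index 0!

Binary search finds 2 at index 0 after 3 comparisons. The search repeatedly halves the search space by comparing with the middle element.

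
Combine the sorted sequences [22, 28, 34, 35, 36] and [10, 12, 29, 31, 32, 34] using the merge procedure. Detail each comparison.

Merging process:

Compare 22 vs 10: take 10 from right. Merged: [10]
Compare 22 vs 12: take 12 from right. Merged: [10, 12]
Compare 22 vs 29: take 22 from left. Merged: [10, 12, 22]
Compare 28 vs 29: take 28 from left. Merged: [10, 12, 22, 28]
Compare 34 vs 29: take 29 from right. Merged: [10, 12, 22, 28, 29]
Compare 34 vs 31: take 31 from right. Merged: [10, 12, 22, 28, 29, 31]
Compare 34 vs 32: take 32 from right. Merged: [10, 12, 22, 28, 29, 31, 32]
Compare 34 vs 34: take 34 from left. Merged: [10, 12, 22, 28, 29, 31, 32, 34]
Compare 35 vs 34: take 34 from right. Merged: [10, 12, 22, 28, 29, 31, 32, 34, 34]
Append remaining from left: [35, 36]. Merged: [10, 12, 22, 28, 29, 31, 32, 34, 34, 35, 36]

Final merged array: [10, 12, 22, 28, 29, 31, 32, 34, 34, 35, 36]
Total comparisons: 9

The merged array is [10, 12, 22, 28, 29, 31, 32, 34, 34, 35, 36], requiring 9 comparisons. The merge step runs in O(n) time where n is the total number of elements.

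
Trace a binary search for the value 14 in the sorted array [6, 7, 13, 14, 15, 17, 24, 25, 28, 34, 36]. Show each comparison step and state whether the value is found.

Binary search for 14 in [6, 7, 13, 14, 15, 17, 24, 25, 28, 34, 36]:

lo=0, hi=10, mid=5, arr[mid]=17 -> 17 > 14, search left half
lo=0, hi=4, mid=2, arr[mid]=13 -> 13 < 14, search right half
lo=3, hi=4, mid=3, arr[mid]=14 -> Found target at index 3!

Binary search finds 14 at index 3 after 3 comparisons. The search repeatedly halves the search space by comparing with the middle element.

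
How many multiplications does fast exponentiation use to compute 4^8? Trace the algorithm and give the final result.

Computing 4^8 by squaring (build up from 4^1; each line after the first costs one multiplication):

4^1 = 4
4^2 = (4^1)^2 = 4^2 = 16
4^4 = (4^2)^2 = 16^2 = 256
4^8 = (4^4)^2 = 256^2 = 65536

Result: 65536
Multiplications needed: 3 (3 lines after 4^1)

4^8 = 65536. Using exponentiation by squaring, this requires 3 multiplications. The key idea: if the exponent is even, square the half-power; if odd, multiply by the base once.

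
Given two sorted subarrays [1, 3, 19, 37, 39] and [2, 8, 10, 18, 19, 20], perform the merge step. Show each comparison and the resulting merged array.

Merging process:

Compare 1 vs 2: take 1 from left. Merged: [1]
Compare 3 vs 2: take 2 from right. Merged: [1, 2]
Compare 3 vs 8: take 3 from left. Merged: [1, 2, 3]
Compare 19 vs 8: take 8 from right. Merged: [1, 2, 3, 8]
Compare 19 vs 10: take 10 from right. Merged: [1, 2, 3, 8, 10]
Compare 19 vs 18: take 18 from right. Merged: [1, 2, 3, 8, 10, 18]
Compare 19 vs 19: take 19 from left. Merged: [1, 2, 3, 8, 10, 18, 19]
Compare 37 vs 19: take 19 from right. Merged: [1, 2, 3, 8, 10, 18, 19, 19]
Compare 37 vs 20: take 20 from right. Merged: [1, 2, 3, 8, 10, 18, 19, 19, 20]
Append remaining from left: [37, 39]. Merged: [1, 2, 3, 8, 10, 18, 19, 19, 20, 37, 39]

Final merged array: [1, 2, 3, 8, 10, 18, 19, 19, 20, 37, 39]
Total comparisons: 9

The merged array is [1, 2, 3, 8, 10, 18, 19, 19, 20, 37, 39], requiring 9 comparisons. The merge step runs in O(n) time where n is the total number of elements.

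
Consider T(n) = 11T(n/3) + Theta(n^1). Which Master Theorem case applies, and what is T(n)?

Master Theorem for T(n) = 11T(n/3) + O(n^1):

a = 11, b = 3, c = 1
log_b(a) = log_3(11) = 2.1827

Case 1: c = 1 < log_3(11) = 2.1827
T(n) = O(n^(log_3 11))

For T(n) = 11T(n/3) + O(n^1): log_3(11) = 2.1827. This is Case 1 of the Master Theorem (c < log_b(a), work dominated by leaves), giving O(n^(log_3 11)).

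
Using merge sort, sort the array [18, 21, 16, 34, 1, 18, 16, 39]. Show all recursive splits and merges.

Merge sort trace:

Split: [18, 21, 16, 34, 1, 18, 16, 39] -> [18, 21, 16, 34] and [1, 18, 16, 39]
  Split: [18, 21, 16, 34] -> [18, 21] and [16, 34]
    Split: [18, 21] -> [18] and [21]
    Merge: [18] + [21] -> [18, 21]
    Split: [16, 34] -> [16] and [34]
    Merge: [16] + [34] -> [16, 34]
  Merge: [18, 21] + [16, 34] -> [16, 18, 21, 34]
  Split: [1, 18, 16, 39] -> [1, 18] and [16, 39]
    Split: [1, 18] -> [1] and [18]
    Merge: [1] + [18] -> [1, 18]
    Split: [16, 39] -> [16] and [39]
    Merge: [16] + [39] -> [16, 39]
  Merge: [1, 18] + [16, 39] -> [1, 16, 18, 39]
Merge: [16, 18, 21, 34] + [1, 16, 18, 39] -> [1, 16, 16, 18, 18, 21, 34, 39]

Final sorted array: [1, 16, 16, 18, 18, 21, 34, 39]

The merge sort proceeds by recursively splitting the array and merging sorted halves.
After all merges, the sorted array is [1, 16, 16, 18, 18, 21, 34, 39].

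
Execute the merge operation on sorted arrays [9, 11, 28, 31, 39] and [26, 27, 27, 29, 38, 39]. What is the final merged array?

Merging process:

Compare 9 vs 26: take 9 from left. Merged: [9]
Compare 11 vs 26: take 11 from left. Merged: [9, 11]
Compare 28 vs 26: take 26 from right. Merged: [9, 11, 26]
Compare 28 vs 27: take 27 from right. Merged: [9, 11, 26, 27]
Compare 28 vs 27: take 27 from right. Merged: [9, 11, 26, 27, 27]
Compare 28 vs 29: take 28 from left. Merged: [9, 11, 26, 27, 27, 28]
Compare 31 vs 29: take 29 from right. Merged: [9, 11, 26, 27, 27, 28, 29]
Compare 31 vs 38: take 31 from left. Merged: [9, 11, 26, 27, 27, 28, 29, 31]
Compare 39 vs 38: take 38 from right. Merged: [9, 11, 26, 27, 27, 28, 29, 31, 38]
Compare 39 vs 39: take 39 from left. Merged: [9, 11, 26, 27, 27, 28, 29, 31, 38, 39]
Append remaining from right: [39]. Merged: [9, 11, 26, 27, 27, 28, 29, 31, 38, 39, 39]

Final merged array: [9, 11, 26, 27, 27, 28, 29, 31, 38, 39, 39]
Total comparisons: 10

The merged array is [9, 11, 26, 27, 27, 28, 29, 31, 38, 39, 39], requiring 10 comparisons. The merge step runs in O(n) time where n is the total number of elements.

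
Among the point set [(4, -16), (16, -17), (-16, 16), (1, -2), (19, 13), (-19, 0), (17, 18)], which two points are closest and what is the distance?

Computing all pairwise distances among 7 points:

d((4, -16), (16, -17)) = 12.0416
d((4, -16), (-16, 16)) = 37.7359
d((4, -16), (1, -2)) = 14.3178
d((4, -16), (19, 13)) = 32.6497
d((4, -16), (-19, 0)) = 28.0179
d((4, -16), (17, 18)) = 36.4005
d((16, -17), (-16, 16)) = 45.9674
d((16, -17), (1, -2)) = 21.2132
d((16, -17), (19, 13)) = 30.1496
d((16, -17), (-19, 0)) = 38.9102
d((16, -17), (17, 18)) = 35.0143
d((-16, 16), (1, -2)) = 24.7588
d((-16, 16), (19, 13)) = 35.1283
d((-16, 16), (-19, 0)) = 16.2788
d((-16, 16), (17, 18)) = 33.0606
d((1, -2), (19, 13)) = 23.4307
d((1, -2), (-19, 0)) = 20.0998
d((1, -2), (17, 18)) = 25.6125
d((19, 13), (-19, 0)) = 40.1622
d((19, 13), (17, 18)) = 5.3852 <-- minimum
d((-19, 0), (17, 18)) = 40.2492

Closest pair: (19, 13) and (17, 18) with distance 5.3852

The closest pair is (19, 13) and (17, 18) with Euclidean distance 5.3852. For 7 points, brute-force pairwise comparison is shown above. For large n, the divide-and-conquer algorithm (sort by x, recurse on halves, check the dividing strip) achieves O(n log n).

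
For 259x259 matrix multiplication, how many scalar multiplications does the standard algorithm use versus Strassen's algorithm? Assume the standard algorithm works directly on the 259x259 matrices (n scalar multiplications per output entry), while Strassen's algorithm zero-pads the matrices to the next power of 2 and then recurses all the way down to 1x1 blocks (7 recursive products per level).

Matrix multiplication for 259x259 matrices:

Strassen's algorithm requires power-of-2 dimensions. Pad 259x259 to 512x512 (next power of 2).

Standard algorithm: 259^3 = 17373979 multiplications
Strassen's algorithm: 7^(log2(512)) = 7^9 = 40353607 multiplications
Difference: 17373979 - 40353607 = -22979628 (Strassen uses MORE here due to padding overhead — for small or just-over-power-of-2 n, padding can outweigh the per-level savings)

Standard: 17373979 multiplications (259^3). Strassen: 40353607 multiplications (7^9, after padding to 512x512). Strassen reduces 8 recursive multiplications to 7 at each level.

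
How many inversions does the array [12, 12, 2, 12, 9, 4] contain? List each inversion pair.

Finding inversions in [12, 12, 2, 12, 9, 4]:

(0, 2): arr[0]=12 > arr[2]=2
(0, 4): arr[0]=12 > arr[4]=9
(0, 5): arr[0]=12 > arr[5]=4
(1, 2): arr[1]=12 > arr[2]=2
(1, 4): arr[1]=12 > arr[4]=9
(1, 5): arr[1]=12 > arr[5]=4
(3, 4): arr[3]=12 > arr[4]=9
(3, 5): arr[3]=12 > arr[5]=4
(4, 5): arr[4]=9 > arr[5]=4

Total inversions: 9

The array has 9 inversion(s): (0,2), (0,4), (0,5), (1,2), (1,4), (1,5), (3,4), (3,5), (4,5). Each pair (i,j) satisfies i < j and arr[i] > arr[j].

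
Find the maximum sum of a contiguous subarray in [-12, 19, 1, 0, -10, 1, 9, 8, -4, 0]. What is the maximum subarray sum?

Using Kadane's algorithm on [-12, 19, 1, 0, -10, 1, 9, 8, -4, 0]:

Scanning through the array:
Position 1 (value 19): max_ending_here = 19, max_so_far = 19
Position 2 (value 1): max_ending_here = 20, max_so_far = 20
Position 3 (value 0): max_ending_here = 20, max_so_far = 20
Position 4 (value -10): max_ending_here = 10, max_so_far = 20
Position 5 (value 1): max_ending_here = 11, max_so_far = 20
Position 6 (value 9): max_ending_here = 20, max_so_far = 20
Position 7 (value 8): max_ending_here = 28, max_so_far = 28
Position 8 (value -4): max_ending_here = 24, max_so_far = 28
Position 9 (value 0): max_ending_here = 24, max_so_far = 28

Maximum subarray: [19, 1, 0, -10, 1, 9, 8]
Maximum sum: 28

The maximum subarray is [19, 1, 0, -10, 1, 9, 8] with sum 28. This subarray runs from index 1 to index 7.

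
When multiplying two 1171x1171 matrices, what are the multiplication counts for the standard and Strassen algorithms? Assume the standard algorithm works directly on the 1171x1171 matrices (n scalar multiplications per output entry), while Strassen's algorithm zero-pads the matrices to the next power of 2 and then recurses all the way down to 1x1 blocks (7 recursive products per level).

Matrix multiplication for 1171x1171 matrices:

Strassen's algorithm requires power-of-2 dimensions. Pad 1171x1171 to 2048x2048 (next power of 2).

Standard algorithm: 1171^3 = 1605723211 multiplications
Strassen's algorithm: 7^(log2(2048)) = 7^11 = 1977326743 multiplications
Difference: 1605723211 - 1977326743 = -371603532 (Strassen uses MORE here due to padding overhead — for small or just-over-power-of-2 n, padding can outweigh the per-level savings)

Standard: 1605723211 multiplications (1171^3). Strassen: 1977326743 multiplications (7^11, after padding to 2048x2048). Strassen reduces 8 recursive multiplications to 7 at each level.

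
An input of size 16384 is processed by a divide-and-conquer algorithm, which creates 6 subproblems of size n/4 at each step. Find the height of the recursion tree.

For divide and conquer with division factor 4:

Problem sizes at each level:
Level 0: 16384
Level 1: 4096
Level 2: 1024
Level 3: 256
Level 4: 64
Level 5: 16
Level 6: 4
Level 7: 1

The root is level 0 and the size-1 base case is level 7 (the tree spans levels 0 through 7, i.e. 8 levels counting the root), so the depth is the number of divisions: log_4(16384) = 7

The recursion tree depth is log_4(16384) = 7. At each level, the problem size is divided by 4, so it takes 7 divisions to reduce to a base case of size 1. The algorithm makes 6 recursive calls at each level.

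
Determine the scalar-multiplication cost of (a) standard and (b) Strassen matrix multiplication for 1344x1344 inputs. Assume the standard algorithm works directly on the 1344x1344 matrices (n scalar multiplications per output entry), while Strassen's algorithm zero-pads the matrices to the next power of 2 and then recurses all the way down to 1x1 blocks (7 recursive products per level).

Matrix multiplication for 1344x1344 matrices:

Strassen's algorithm requires power-of-2 dimensions. Pad 1344x1344 to 2048x2048 (next power of 2).

Standard algorithm: 1344^3 = 2427715584 multiplications
Strassen's algorithm: 7^(log2(2048)) = 7^11 = 1977326743 multiplications
Savings: 2427715584 - 1977326743 = 450388841 multiplications

Standard: 2427715584 multiplications (1344^3). Strassen: 1977326743 multiplications (7^11, after padding to 2048x2048). Strassen reduces 8 recursive multiplications to 7 at each level.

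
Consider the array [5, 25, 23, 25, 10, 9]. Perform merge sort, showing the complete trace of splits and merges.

Merge sort trace:

Split: [5, 25, 23, 25, 10, 9] -> [5, 25, 23] and [25, 10, 9]
  Split: [5, 25, 23] -> [5] and [25, 23]
    Split: [25, 23] -> [25] and [23]
    Merge: [25] + [23] -> [23, 25]
  Merge: [5] + [23, 25] -> [5, 23, 25]
  Split: [25, 10, 9] -> [25] and [10, 9]
    Split: [10, 9] -> [10] and [9]
    Merge: [10] + [9] -> [9, 10]
  Merge: [25] + [9, 10] -> [9, 10, 25]
Merge: [5, 23, 25] + [9, 10, 25] -> [5, 9, 10, 23, 25, 25]

Final sorted array: [5, 9, 10, 23, 25, 25]

The merge sort proceeds by recursively splitting the array and merging sorted halves.
After all merges, the sorted array is [5, 9, 10, 23, 25, 25].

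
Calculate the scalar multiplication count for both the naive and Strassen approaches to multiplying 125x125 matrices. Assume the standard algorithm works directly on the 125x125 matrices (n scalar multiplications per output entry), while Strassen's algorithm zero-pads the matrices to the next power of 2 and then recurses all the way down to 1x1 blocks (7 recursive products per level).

Matrix multiplication for 125x125 matrices:

Strassen's algorithm requires power-of-2 dimensions. Pad 125x125 to 128x128 (next power of 2).

Standard algorithm: 125^3 = 1953125 multiplications
Strassen's algorithm: 7^(log2(128)) = 7^7 = 823543 multiplications
Savings: 1953125 - 823543 = 1129582 multiplications

Standard: 1953125 multiplications (125^3). Strassen: 823543 multiplications (7^7, after padding to 128x128). Strassen reduces 8 recursive multiplications to 7 at each level.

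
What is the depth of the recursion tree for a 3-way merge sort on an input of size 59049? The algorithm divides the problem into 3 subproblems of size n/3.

For divide and conquer with division factor 3:

Problem sizes at each level:
Level 0: 59049
Level 1: 19683
Level 2: 6561
Level 3: 2187
Level 4: 729
Level 5: 243
Level 6: 81
Level 7: 27
Level 8: 9
Level 9: 3
Level 10: 1

The root is level 0 and the size-1 base case is level 10 (the tree spans levels 0 through 10, i.e. 11 levels counting the root), so the depth is the number of divisions: log_3(59049) = 10

The recursion tree depth is log_3(59049) = 10. At each level, the problem size is divided by 3, so it takes 10 divisions to reduce to a base case of size 1. The algorithm makes 3 recursive calls at each level.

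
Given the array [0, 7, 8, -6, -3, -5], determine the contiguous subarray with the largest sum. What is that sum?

Using Kadane's algorithm on [0, 7, 8, -6, -3, -5]:

Scanning through the array:
Position 1 (value 7): max_ending_here = 7, max_so_far = 7
Position 2 (value 8): max_ending_here = 15, max_so_far = 15
Position 3 (value -6): max_ending_here = 9, max_so_far = 15
Position 4 (value -3): max_ending_here = 6, max_so_far = 15
Position 5 (value -5): max_ending_here = 1, max_so_far = 15

Maximum subarray: [0, 7, 8]
Maximum sum: 15

The maximum subarray is [0, 7, 8] with sum 15. This subarray runs from index 0 to index 2.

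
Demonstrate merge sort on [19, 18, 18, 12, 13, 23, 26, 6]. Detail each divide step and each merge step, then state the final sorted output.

Merge sort trace:

Split: [19, 18, 18, 12, 13, 23, 26, 6] -> [19, 18, 18, 12] and [13, 23, 26, 6]
  Split: [19, 18, 18, 12] -> [19, 18] and [18, 12]
    Split: [19, 18] -> [19] and [18]
    Merge: [19] + [18] -> [18, 19]
    Split: [18, 12] -> [18] and [12]
    Merge: [18] + [12] -> [12, 18]
  Merge: [18, 19] + [12, 18] -> [12, 18, 18, 19]
  Split: [13, 23, 26, 6] -> [13, 23] and [26, 6]
    Split: [13, 23] -> [13] and [23]
    Merge: [13] + [23] -> [13, 23]
    Split: [26, 6] -> [26] and [6]
    Merge: [26] + [6] -> [6, 26]
  Merge: [13, 23] + [6, 26] -> [6, 13, 23, 26]
Merge: [12, 18, 18, 19] + [6, 13, 23, 26] -> [6, 12, 13, 18, 18, 19, 23, 26]

Final sorted array: [6, 12, 13, 18, 18, 19, 23, 26]

The merge sort proceeds by recursively splitting the array and merging sorted halves.
After all merges, the sorted array is [6, 12, 13, 18, 18, 19, 23, 26].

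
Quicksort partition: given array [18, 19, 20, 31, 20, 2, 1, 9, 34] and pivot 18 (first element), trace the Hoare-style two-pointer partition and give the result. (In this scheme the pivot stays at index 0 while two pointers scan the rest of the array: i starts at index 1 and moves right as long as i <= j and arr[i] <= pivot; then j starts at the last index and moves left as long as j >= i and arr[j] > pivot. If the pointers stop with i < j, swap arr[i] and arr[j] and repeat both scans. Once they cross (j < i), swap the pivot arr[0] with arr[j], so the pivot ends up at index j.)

Hoare-style two-pointer partition with pivot = 18:

Initial array: [18, 19, 20, 31, 20, 2, 1, 9, 34]

Pointers start at i = 1, j = 8.
i stops at index 1 (arr[1]=19 > 18), j stops at index 7 (arr[7]=9 <= 18): swap arr[1] and arr[7], array becomes [18, 9, 20, 31, 20, 2, 1, 19, 34]
i stops at index 2 (arr[2]=20 > 18), j stops at index 6 (arr[6]=1 <= 18): swap arr[2] and arr[6], array becomes [18, 9, 1, 31, 20, 2, 20, 19, 34]
i stops at index 3 (arr[3]=31 > 18), j stops at index 5 (arr[5]=2 <= 18): swap arr[3] and arr[5], array becomes [18, 9, 1, 2, 20, 31, 20, 19, 34]
i ends at 4, j ends at 3: the pointers have crossed (j < i), so scanning stops.

Swap pivot arr[0] with arr[3] to place pivot at position 3: [2, 9, 1, 18, 20, 31, 20, 19, 34]
Pivot position: 3

After partitioning with pivot 18, the array becomes [2, 9, 1, 18, 20, 31, 20, 19, 34]. The pivot is placed at index 3. All elements to the left of the pivot are <= 18, and all elements to the right are > 18.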